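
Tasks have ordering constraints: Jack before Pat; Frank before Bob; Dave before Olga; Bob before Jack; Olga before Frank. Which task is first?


Constraints: Jack before Pat; Frank before Bob; Dave before Olga; Bob before Jack; Olga before Frank
The first task can have nothing scheduled before it, so it must never appear on the right of a 'before'.
Tasks appearing after some 'before': Pat, Bob, Olga, Jack, Frank.
The only task not in that list is Dave → it is first.

Dave


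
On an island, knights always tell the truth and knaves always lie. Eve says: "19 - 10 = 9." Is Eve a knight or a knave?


Statement: "19 - 10 = 9."
Actual: 19 - 10 = 9
Claimed: 9
Statement is TRUE → Eve tells the truth → Knight

Knight


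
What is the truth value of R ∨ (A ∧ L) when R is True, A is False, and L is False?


R = True, A = False, L = False
Step 1: A ∧ L = False AND False = False
Step 2: R ∨ False = True OR False = True
AND evaluated first (higher precedence); then OR applied.

True


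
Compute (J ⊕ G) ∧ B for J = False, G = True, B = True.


J = False, G = True, B = True
Step 1: J ⊕ G = False XOR True = True
Step 2: True ∧ B = True AND True = True
XOR true when exactly one of J,G is true; then AND with B.

True


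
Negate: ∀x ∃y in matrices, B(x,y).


Original: ∀x ∃y B(x,y)
Rule: ¬∀→∃, ¬∃→∀, negate predicate.
Negation: ∃x ∀y ¬B(x,y)

∃x ∀y ¬B(x,y)


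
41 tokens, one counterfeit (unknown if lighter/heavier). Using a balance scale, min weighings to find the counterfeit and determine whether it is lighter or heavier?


Let n = 41. 82 possibilities (n tokens × lighter/heavier); each weighing has 3 outcomes.
Bound for k weighings: say the first weighing puts j tokens on each pan. If it tips, the 2j weighed tokens remain suspects (each with a known direction) and k-1 weighings give 3^(k-1) outcomes; 3^(k-1) is odd, so 2j ≤ 3^(k-1) - 1. If it balances, the n - 2j unweighed tokens remain with direction unknown: 2(n - 2j) ≤ 3^(k-1) - 1 by the same parity argument. Adding, n ≤ (3^(k-1) - 1) + (3^(k-1) - 1)/2 = (3^k - 3)/2, and the classical three-group strategy achieves this (3 tokens in 2 weighings, 12 in 3, 39 in 4, 120 in 5).
So we need the smallest k with (3^k - 3)/2 ≥ 41.
k = 4: (3^4 - 3)/2 = 39 < 41 ✗
k = 5: (3^5 - 3)/2 = 120 ≥ 41 ✓

5


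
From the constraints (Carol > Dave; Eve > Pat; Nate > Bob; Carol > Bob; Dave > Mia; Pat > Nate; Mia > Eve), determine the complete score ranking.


Constraints: Carol > Dave; Eve > Pat; Nate > Bob; Carol > Bob; Dave > Mia; Pat > Nate; Mia > Eve
Method: at each step, the next-highest is the one remaining person who never appears on the smaller side of a constraint between remaining people.
  Step 1: remaining {Dave, Carol, Mia, Bob, Nate, Pat, Eve}; on the smaller side: {Dave, Mia, Bob, Nate, Pat, Eve} → Carol is next (Carol > Dave; Carol > Bob).
  Step 2: remaining {Dave, Mia, Bob, Nate, Pat, Eve}; on the smaller side: {Mia, Bob, Nate, Pat, Eve} → Dave is next (Dave > Mia).
  Step 3: remaining {Mia, Bob, Nate, Pat, Eve}; on the smaller side: {Bob, Nate, Pat, Eve} → Mia is next (Mia > Eve).
  Step 4: remaining {Bob, Nate, Pat, Eve}; on the smaller side: {Bob, Nate, Pat} → Eve is next (Eve > Pat).
  Step 5: remaining {Bob, Nate, Pat}; on the smaller side: {Bob, Nate} → Pat is next (Pat > Nate).
  Step 6: remaining {Bob, Nate}; on the smaller side: {Bob} → Nate is next (Nate > Bob).
  Step 7: only Bob remains → lowest.
Final ranking (highest to lowest):

Carol > Dave > Mia > Eve > Pat > Nate > Bob


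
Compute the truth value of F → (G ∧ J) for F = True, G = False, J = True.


F = True, G = False, J = True
Step 1: G ∧ J = False AND True = False
Step 2: F → (False): false only when F=True and consequent=False.
Result: False

False


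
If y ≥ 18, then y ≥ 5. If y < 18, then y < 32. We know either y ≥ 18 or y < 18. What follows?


Constructive dilemma: (P → Q) ∧ (R → S), P ∨ R ⊢ Q ∨ S
Premise 1: y ≥ 18 → y ≥ 5
Premise 2: y < 18 → y < 32
Premise 3: y ≥ 18 ∨ y < 18
Case 1: Assuming y ≥ 18, then by Premise 1, y ≥ 5.
Case 2: Assuming y < 18, then by Premise 2, y < 32.
Since one of y ≥ 18 or y < 18 must hold, we get y ≥ 5 or y < 32.

y ≥ 5 or y < 32.


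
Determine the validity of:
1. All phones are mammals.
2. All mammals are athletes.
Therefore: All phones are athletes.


Premise 1: All phones are mammals.
Premise 2: All mammals are athletes.
Conclusion: All phones are athletes.
Barbara syllogism (AAA-1): All A are B, All B are C → All A are C.
Middle term (mammals) distributed in premise 2.

Valid


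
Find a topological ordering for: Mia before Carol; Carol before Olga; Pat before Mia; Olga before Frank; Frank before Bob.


Constraints: Mia before Carol; Carol before Olga; Pat before Mia; Olga before Frank; Frank before Bob
Method: repeatedly schedule the remaining task that has no remaining task required before it.
  Step 1: remaining {Pat, Olga, Bob, Mia, Frank, Carol}; every task except Pat still has a predecessor pending → schedule Pat.
  Step 2: remaining {Olga, Bob, Mia, Frank, Carol}; every task except Mia still has a predecessor pending → schedule Mia.
  Step 3: remaining {Olga, Bob, Frank, Carol}; every task except Carol still has a predecessor pending → schedule Carol.
  Step 4: remaining {Olga, Bob, Frank}; every task except Olga still has a predecessor pending → schedule Olga.
  Step 5: remaining {Bob, Frank}; every task except Frank still has a predecessor pending → schedule Frank.
  Step 6: only Bob remains → schedule Bob.
Resulting order:

Pat → Mia → Carol → Olga → Frank → Bob


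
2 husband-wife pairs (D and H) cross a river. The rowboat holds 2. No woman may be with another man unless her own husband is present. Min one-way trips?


Label couples D and H.
1. WD+WH → (far: WD,WH; near: HD,HH)
2. WD ←   (far: WH; near: HD,HH,WD)
3. HD+HH → (far: HD,HH,WH; near: WD)
4. HD ←   (far: HH,WH; near: HD,WD)  — HD returns, since WD is alone on near bank
5. HD+WD → (far: all four; near: empty)
Every state respects the constraint.
Minimum trips = 5

5


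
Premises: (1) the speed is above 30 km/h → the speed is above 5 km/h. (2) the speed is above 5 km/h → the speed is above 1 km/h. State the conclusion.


Hypothetical syllogism: P → Q, Q → R ⊢ P → R
Premise 1: the speed is above 30 km/h → the speed is above 5 km/h
Premise 2: the speed is above 5 km/h → the speed is above 1 km/h
Chain the implications: the middle term (the speed is above 5 km/h) links the two.
Conclusion: If the speed is above 30 km/h, then the speed is above 1 km/h.

If the speed is above 30 km/h, then the speed is above 1 km/h.


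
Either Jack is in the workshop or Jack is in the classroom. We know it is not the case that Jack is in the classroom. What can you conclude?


Disjunctive syllogism: P ∨ Q, ¬P ⊢ Q
Disjunction: Jack is in the workshop ∨ Jack is in the classroom
We know it is not the case that Jack is in the classroom.
By disjunctive syllogism, the other disjunct must be true.

Jack is in the workshop


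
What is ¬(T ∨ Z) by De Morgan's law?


De Morgan's law: ¬(P ∨ Q) ≡ ¬P ∧ ¬Q
¬(T ∨ Z) = ¬T ∧ ¬Z

¬T ∧ ¬Z


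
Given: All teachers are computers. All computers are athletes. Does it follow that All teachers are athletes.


Premise 1: All teachers are computers.
Premise 2: All computers are athletes.
Conclusion: All teachers are athletes.
Barbara syllogism (AAA-1): All A are B, All B are C → All A are C.
Middle term (computers) distributed in premise 2.

Valid


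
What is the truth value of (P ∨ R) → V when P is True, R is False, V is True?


P = True, R = False, V = True
Step 1: P ∨ R = True OR False = True
Step 2: (True) → V: false only when antecedent=True and V=False.
Result: True

True


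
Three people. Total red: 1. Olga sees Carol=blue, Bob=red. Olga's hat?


Total red = 1, seen red = 1
Own red = 1 - 1 = 0
Olga's hat is blue.

blue


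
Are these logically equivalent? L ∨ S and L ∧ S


Expression 1: L ∨ S
Expression 2: L ∧ S
Truth table (L S | Expr1 Expr2):
  T T |   T     T
  T F |   T     F   ← differ
  F T |   T     F   ← differ
  F F |   F     F
Counterexample: L=T, S=F gives Expr1 = T but Expr2 = F, so the expressions are NOT logically equivalent.

No


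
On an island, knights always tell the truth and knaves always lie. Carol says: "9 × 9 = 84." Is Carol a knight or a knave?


Statement: "9 × 9 = 84."
Actual: 9 × 9 = 81
Claimed: 84
Statement is FALSE → Carol lies → Knave

Knave


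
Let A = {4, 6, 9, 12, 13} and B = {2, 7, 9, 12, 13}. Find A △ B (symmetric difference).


A = {4, 6, 9, 12, 13}
B = {2, 7, 9, 12, 13}
Operation: symmetric difference
In A only: [4, 6], in B only: [2, 7]

{2, 4, 6, 7}


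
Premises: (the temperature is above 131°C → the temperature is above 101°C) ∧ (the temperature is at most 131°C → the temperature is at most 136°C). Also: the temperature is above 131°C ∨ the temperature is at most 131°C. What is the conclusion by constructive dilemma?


Constructive dilemma: (P → Q) ∧ (R → S), P ∨ R ⊢ Q ∨ S
Premise 1: the temperature is above 131°C → the temperature is above 101°C
Premise 2: the temperature is at most 131°C → the temperature is at most 136°C
Premise 3: the temperature is above 131°C ∨ the temperature is at most 131°C
Case 1: Assuming the temperature is above 131°C, then by Premise 1, the temperature is above 101°C.
Case 2: Assuming the temperature is at most 131°C, then by Premise 2, the temperature is at most 136°C.
Since one of the temperature is above 131°C or the temperature is at most 131°C must hold, we get the temperature is above 101°C or the temperature is at most 136°C.

The temperature is above 101°C or the temperature is at most 136°C.


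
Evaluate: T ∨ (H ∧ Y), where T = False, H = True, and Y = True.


T = False, H = True, Y = True
Step 1: H ∧ Y = True AND True = True
Step 2: T ∨ True = False OR True = True
AND evaluated first (higher precedence); then OR applied.

True


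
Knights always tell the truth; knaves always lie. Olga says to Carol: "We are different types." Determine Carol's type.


Olga says: "We are different types."
Case 1: Olga is a Knight (truth-teller)
  Statement is true → they ARE different → Carol is a Knave
Case 2: Olga is a Knave (liar)
  Statement is false → they are NOT different → Carol is a Knave
In both cases, Carol is a Knave.

Knave


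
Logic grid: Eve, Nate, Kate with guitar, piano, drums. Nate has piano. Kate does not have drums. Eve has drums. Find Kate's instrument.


From clues:
  Eve → drums
  Nate → piano
By elimination, Kate gets the remaining.

guitar


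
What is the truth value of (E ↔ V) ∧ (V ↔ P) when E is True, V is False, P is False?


E = True, V = False, P = False
Step 1: E ↔ V is true when E and V have the same value. Result: False
Step 2: V ↔ P is true when V and P have the same value. Result: True
Step 3: False ∧ True = False

False


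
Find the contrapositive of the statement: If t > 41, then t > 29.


Original: If t > 41, then t > 29
Contrapositive: If ¬Q, then ¬P
Negate Q: not (t > 29)
Negate P: not (t > 41)

If not (t > 29), then not (t > 41).


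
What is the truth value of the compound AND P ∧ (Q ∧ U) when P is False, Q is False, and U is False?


P = False, Q = False, U = False
Step 1: Q ∧ U = False AND False = False
Step 2: P ∧ False = False AND False = False
AND is true only when ALL operands are true.

False


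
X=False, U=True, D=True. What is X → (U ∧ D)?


X = False, U = True, D = True
Expression: X → (U ∧ D)
Step 1: U ∧ D = True AND True = True
Step 2: X → (True) = False → True = True

True


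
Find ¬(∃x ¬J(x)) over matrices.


Original: ∃x ¬J(x)
Rule: ¬∀→∃, ¬∃→∀, negate predicate.
Negation: ∀x J(x)

∀x J(x)


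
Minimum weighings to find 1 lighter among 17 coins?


Each weighing has 3 outcomes (left heavy / balance / right heavy), so k weighings distinguish at most 3^k cases; splitting into three near-equal groups achieves this.
Need 3^k ≥ 17: 3^2 = 9 < 17 ≤ 3^3 = 27
k = ⌈log₃(17)⌉ = 3

3


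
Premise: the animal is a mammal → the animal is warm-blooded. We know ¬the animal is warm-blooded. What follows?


Modus tollens: P → Q, ¬Q ⊢ ¬P
P: the animal is a mammal
Q: the animal is warm-blooded
We have P → Q and Q is false.
By modus tollens, P must be false.

It is not the case that the animal is a mammal


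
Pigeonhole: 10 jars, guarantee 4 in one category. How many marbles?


Pigeonhole: to guarantee k in one of n categories, need (k-1)×n + 1.
k = 4, n = 10
Minimum = (4-1) × 10 + 1 = 3 × 10 + 1

31


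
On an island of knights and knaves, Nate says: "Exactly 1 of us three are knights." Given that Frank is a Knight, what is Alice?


Nate claims exactly 1 knights among Nate, Frank, Alice.
Given: Frank is a Knight.

Case 1: Nate is a Knight (tells truth)
  Then exactly 1 of the three are knights.
  Counting Nate, Frank: 2 knight(s) so far. Need -1 more → impossible.
Case 2: Nate is a Knave (lies)
  Then the count is NOT 1.
  If Alice = Knave, count = 1 = 1 → claim would be true, contradicts lie.
  If Alice = Knight, count = 2 ≠ 1 → lie confirmed ✓

Alice is a Knight.

Knight


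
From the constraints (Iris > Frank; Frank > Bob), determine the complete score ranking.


Constraints: Iris > Frank; Frank > Bob
Method: at each step, the next-highest is the one remaining person who never appears on the smaller side of a constraint between remaining people.
  Step 1: remaining {Iris, Bob, Frank}; on the smaller side: {Bob, Frank} → Iris is next (Iris > Frank).
  Step 2: remaining {Bob, Frank}; on the smaller side: {Bob} → Frank is next (Frank > Bob).
  Step 3: only Bob remains → lowest.
Final ranking (highest to lowest):

Iris > Frank > Bob


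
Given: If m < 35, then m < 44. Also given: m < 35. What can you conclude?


Modus ponens: P → Q, P ⊢ Q
P: m < 35
Q: m < 44
We have P → Q and P is true.
By modus ponens, Q must be true.

m < 44


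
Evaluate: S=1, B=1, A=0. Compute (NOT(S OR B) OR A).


S OR B = 1
NOT(1) = 0
0 OR 0 = 0

0


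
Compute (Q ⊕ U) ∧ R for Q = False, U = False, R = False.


Q = False, U = False, R = False
Step 1: Q ⊕ U = False XOR False = False
Step 2: False ∧ R = False AND False = False
XOR true when exactly one of Q,U is true; then AND with R.

False


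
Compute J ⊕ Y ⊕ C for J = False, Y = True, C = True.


J = False, Y = True, C = True
Step 1: J ⊕ Y = False XOR True = True
Step 2: True ⊕ C = True XOR True = False
XOR is true when an odd number of operands are true.

False


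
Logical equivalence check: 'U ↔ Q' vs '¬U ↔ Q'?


Expression 1: U ↔ Q
Expression 2: ¬U ↔ Q
Truth table (U Q | Expr1 Expr2):
  T T |   T     F   ← differ
  T F |   F     T   ← differ
  F T |   F     T   ← differ
  F F |   T     F   ← differ
Counterexample: U=T, Q=T gives Expr1 = T but Expr2 = F, so the expressions are NOT logically equivalent.

No


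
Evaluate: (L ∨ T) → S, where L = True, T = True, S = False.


L = True, T = True, S = False
Step 1: L ∨ T = True OR True = True
Step 2: (True) → S: false only when antecedent=True and S=False.
Result: False

False


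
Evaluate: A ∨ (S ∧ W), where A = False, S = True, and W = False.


A = False, S = True, W = False
Step 1: S ∧ W = True AND False = False
Step 2: A ∨ False = False OR False = False
AND evaluated first (higher precedence); then OR applied.

False


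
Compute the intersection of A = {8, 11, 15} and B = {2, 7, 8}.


A = {8, 11, 15}
B = {2, 7, 8}
Operation: intersection
Elements in both: 8

{8}


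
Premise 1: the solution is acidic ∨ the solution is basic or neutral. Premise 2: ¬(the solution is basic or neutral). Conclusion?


Disjunctive syllogism: P ∨ Q, ¬P ⊢ Q
Disjunction: the solution is acidic ∨ the solution is basic or neutral
We know it is not the case that the solution is basic or neutral.
By disjunctive syllogism, the other disjunct must be true.

The solution is acidic


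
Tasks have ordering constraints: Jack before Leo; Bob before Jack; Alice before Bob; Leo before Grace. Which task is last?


Constraints: Jack before Leo; Bob before Jack; Alice before Bob; Leo before Grace
The last task can have nothing scheduled after it, so it must never appear on the left of a 'before'.
Tasks appearing before some other task: Jack, Bob, Alice, Leo.
The only task not in that list is Grace → it is last.

Grace


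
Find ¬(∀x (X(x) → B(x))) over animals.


Original: ∀x (X(x) → B(x))
Rule: ¬∀→∃, ¬∃→∀, negate predicate.
Negation: ∃x (X(x) ∧ ¬B(x))

∃x (X(x) ∧ ¬B(x))


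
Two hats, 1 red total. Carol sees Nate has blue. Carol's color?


Total red = 1, Nate = blue
Red accounted for: 0
Remaining for Carol: 1
Carol's hat is red.

red


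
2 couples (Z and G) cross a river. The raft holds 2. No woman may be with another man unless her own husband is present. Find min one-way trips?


Label couples Z and G.
1. WZ+WG → (far: WZ,WG; near: HZ,HG)
2. WZ ←   (far: WG; near: HZ,HG,WZ)
3. HZ+HG → (far: HZ,HG,WG; near: WZ)
4. HZ ←   (far: HG,WG; near: HZ,WZ)  — HZ returns, since WZ is alone on near bank
5. HZ+WZ → (far: all four; near: empty)
Every state respects the constraint.
Minimum trips = 5

5


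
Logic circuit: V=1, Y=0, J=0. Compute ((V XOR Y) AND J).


V XOR Y = 1^0 = 1
1 AND 0 = 0

0


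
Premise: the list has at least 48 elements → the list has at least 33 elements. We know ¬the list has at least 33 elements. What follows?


Modus tollens: P → Q, ¬Q ⊢ ¬P
P: the list has at least 48 elements
Q: the list has at least 33 elements
We have P → Q and Q is false.
By modus tollens, P must be false.

It is not the case that the list has at least 48 elements


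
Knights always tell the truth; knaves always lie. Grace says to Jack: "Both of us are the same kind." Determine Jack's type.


Grace says: "Both of us are the same kind."
Case 1: Grace is a Knight (truth-teller)
  Statement is true → they ARE the same → Jack is also a Knight
Case 2: Grace is a Knave (liar)
  Statement is false → they are NOT the same → Jack is a Knight
In both cases, Jack is a Knight.

Knight


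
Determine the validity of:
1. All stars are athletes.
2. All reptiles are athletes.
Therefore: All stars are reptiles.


Premise 1: All stars are athletes.
Premise 2: All reptiles are athletes.
Conclusion: All stars are reptiles.
Fallacy: undistributed middle. athletes is predicate in both.
Counterexample: stars and reptiles could be disjoint subsets of athletes.

Invalid


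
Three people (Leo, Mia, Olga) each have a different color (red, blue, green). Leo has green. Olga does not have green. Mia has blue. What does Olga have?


From clues:
  Mia → blue
  Leo → green
By elimination, Olga gets the remaining.

red


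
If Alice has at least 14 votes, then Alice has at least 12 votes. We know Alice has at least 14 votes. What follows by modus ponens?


Modus ponens: P → Q, P ⊢ Q
P: Alice has at least 14 votes
Q: Alice has at least 12 votes
We have P → Q and P is true.
By modus ponens, Q must be true.

Alice has at least 12 votes


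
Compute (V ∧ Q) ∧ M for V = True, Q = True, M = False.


V = True, Q = True, M = False
Step 1: V ∧ Q = True AND True = True
Step 2: True ∧ M = True AND False = False
AND is true only when ALL operands are true.

False


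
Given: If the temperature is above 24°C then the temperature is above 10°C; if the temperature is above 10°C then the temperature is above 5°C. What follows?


Hypothetical syllogism: P → Q, Q → R ⊢ P → R
Premise 1: the temperature is above 24°C → the temperature is above 10°C
Premise 2: the temperature is above 10°C → the temperature is above 5°C
Chain the implications: the middle term (the temperature is above 10°C) links the two.
Conclusion: If the temperature is above 24°C, then the temperature is above 5°C.

If the temperature is above 24°C, then the temperature is above 5°C.


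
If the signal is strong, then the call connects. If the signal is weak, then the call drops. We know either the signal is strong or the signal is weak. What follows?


Constructive dilemma: (P → Q) ∧ (R → S), P ∨ R ⊢ Q ∨ S
Premise 1: the signal is strong → the call connects
Premise 2: the signal is weak → the call drops
Premise 3: the signal is strong ∨ the signal is weak
Case 1: Assuming the signal is strong, then by Premise 1, the call connects.
Case 2: Assuming the signal is weak, then by Premise 2, the call drops.
Since one of the signal is strong or the signal is weak must hold, we get the call connects or the call drops.

The call connects or the call drops.


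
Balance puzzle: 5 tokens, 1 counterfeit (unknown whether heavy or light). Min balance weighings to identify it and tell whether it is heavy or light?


Let n = 5. 10 possibilities (n tokens × lighter/heavier); each weighing has 3 outcomes.
Bound for k weighings: say the first weighing puts j tokens on each pan. If it tips, the 2j weighed tokens remain suspects (each with a known direction) and k-1 weighings give 3^(k-1) outcomes; 3^(k-1) is odd, so 2j ≤ 3^(k-1) - 1. If it balances, the n - 2j unweighed tokens remain with direction unknown: 2(n - 2j) ≤ 3^(k-1) - 1 by the same parity argument. Adding, n ≤ (3^(k-1) - 1) + (3^(k-1) - 1)/2 = (3^k - 3)/2, and the classical three-group strategy achieves this (3 tokens in 2 weighings, 12 in 3, 39 in 4, 120 in 5).
So we need the smallest k with (3^k - 3)/2 ≥ 5.
k = 2: (3^2 - 3)/2 = 3 < 5 ✗
k = 3: (3^3 - 3)/2 = 12 ≥ 5 ✓

3


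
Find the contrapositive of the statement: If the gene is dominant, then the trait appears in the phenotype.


Original: If the gene is dominant, then the trait appears in the phenotype
Contrapositive: If ¬Q, then ¬P
Negate Q: not (the trait appears in the phenotype)
Negate P: not (the gene is dominant)

If not (the trait appears in the phenotype), then not (the gene is dominant).


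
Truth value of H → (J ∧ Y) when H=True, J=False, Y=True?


H = True, J = False, Y = True
Expression: H → (J ∧ Y)
Step 1: J ∧ Y = False AND True = False
Step 2: H → (False) = True → False = False

False


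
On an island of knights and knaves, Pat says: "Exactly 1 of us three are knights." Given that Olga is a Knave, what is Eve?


Pat claims exactly 1 knights among Pat, Olga, Eve.
Given: Olga is a Knave.

Case 1: Pat is a Knight (tells truth)
  Then exactly 1 of the three are knights.
  Counting Pat, Olga: 1 knight(s) so far. Need 0 more → Eve = Knave.
Case 2: Pat is a Knave (lies)
  Then the count is NOT 1.
  If Eve = Knight, count = 1 = 1 → claim would be true, contradicts lie.
  If Eve = Knave, count = 0 ≠ 1 → lie confirmed ✓

Eve is a Knave.

Knave


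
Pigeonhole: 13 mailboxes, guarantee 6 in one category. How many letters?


Pigeonhole: to guarantee k in one of n categories, need (k-1)×n + 1.
k = 6, n = 13
Minimum = (6-1) × 13 + 1 = 5 × 13 + 1

66


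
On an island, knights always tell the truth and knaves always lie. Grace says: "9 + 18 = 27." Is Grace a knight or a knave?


Statement: "9 + 18 = 27."
Actual: 9 + 18 = 27
Claimed: 27
Statement is TRUE → Grace tells the truth → Knight

Knight


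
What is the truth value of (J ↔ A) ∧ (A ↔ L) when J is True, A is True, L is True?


J = True, A = True, L = True
Step 1: J ↔ A is true when J and A have the same value. Result: True
Step 2: A ↔ L is true when A and L have the same value. Result: True
Step 3: True ∧ True = True

True


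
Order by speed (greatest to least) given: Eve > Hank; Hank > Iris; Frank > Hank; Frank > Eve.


Constraints: Eve > Hank; Hank > Iris; Frank > Hank; Frank > Eve
Method: at each step, the next-highest is the one remaining person who never appears on the smaller side of a constraint between remaining people.
  Step 1: remaining {Hank, Iris, Eve, Frank}; on the smaller side: {Hank, Iris, Eve} → Frank is next (Frank > Hank; Frank > Eve).
  Step 2: remaining {Hank, Iris, Eve}; on the smaller side: {Hank, Iris} → Eve is next (Eve > Hank).
  Step 3: remaining {Hank, Iris}; on the smaller side: {Iris} → Hank is next (Hank > Iris).
  Step 4: only Iris remains → lowest.
Final ranking (highest to lowest):

Frank > Eve > Hank > Iris


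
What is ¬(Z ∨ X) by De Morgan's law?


De Morgan's law: ¬(P ∨ Q) ≡ ¬P ∧ ¬Q
¬(Z ∨ X) = ¬Z ∧ ¬X

¬Z ∧ ¬X


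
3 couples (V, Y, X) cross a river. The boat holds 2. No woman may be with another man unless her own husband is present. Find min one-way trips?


Label couples V, Y, X (H = husband, W = wife).
Counting alone: 6 people, the boat carries 2 and someone must bring it back, so each round trip nets at most +1 on the far side until the last crossing → at least 9 trips. The jealousy constraint makes 9 impossible; the shortest valid schedule has 11:
1. WV+WY →  (far: WV,WY; near: HV,HY,HX,WX)
2. WV ←       (far: WY; near: HV,HY,HX,WV,WX)
3. WV+WX →  (far: WV,WY,WX; near: HV,HY,HX)
4. WV ←       (far: WY,WX; near: HV,HY,HX,WV)
5. HY+HX →  (far: HY,WY,HX,WX; near: HV,WV)
6. HY+WY ←  (far: HX,WX; near: HV,WV,HY,WY)
7. HV+HY →  (far: HV,HY,HX,WX; near: WV,WY)
8. WX ←       (far: HV,HY,HX; near: WV,WY,WX)
9. WV+WY →  (far: HV,WV,HY,WY,HX; near: WX)
10. HX ←      (far: HV,WV,HY,WY; near: HX,WX)
11. HX+WX → (far: all six; near: empty)
In every state each wife is either with her husband or with no other man.
Minimum trips = 11

11


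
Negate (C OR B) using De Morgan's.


De Morgan's law: ¬(P ∨ Q) ≡ ¬P ∧ ¬Q
¬(C ∨ B) = ¬C ∧ ¬B

¬C ∧ ¬B


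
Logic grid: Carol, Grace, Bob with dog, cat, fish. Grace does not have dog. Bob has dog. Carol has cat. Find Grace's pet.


From clues:
  Bob → dog
  Carol → cat
By elimination, Grace gets the remaining.

fish


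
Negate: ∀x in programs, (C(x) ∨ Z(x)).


Original: ∀x (C(x) ∨ Z(x))
Rule: ¬∀→∃, ¬∃→∀, negate predicate.
Negation: ∃x (¬C(x) ∧ ¬Z(x))

∃x (¬C(x) ∧ ¬Z(x))


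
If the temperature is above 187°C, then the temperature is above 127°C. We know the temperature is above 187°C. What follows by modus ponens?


Modus ponens: P → Q, P ⊢ Q
P: the temperature is above 187°C
Q: the temperature is above 127°C
We have P → Q and P is true.
By modus ponens, Q must be true.

The temperature is above 127°C


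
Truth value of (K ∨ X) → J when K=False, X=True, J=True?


K = False, X = True, J = True
Expression: (K ∨ X) → J
Step 1: K ∨ X = False OR True = True
Step 2: (True) → J = True → True (false only if antecedent True and consequent False) = True

True


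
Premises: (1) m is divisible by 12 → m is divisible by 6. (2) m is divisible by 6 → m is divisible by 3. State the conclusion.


Hypothetical syllogism: P → Q, Q → R ⊢ P → R
Premise 1: m is divisible by 12 → m is divisible by 6
Premise 2: m is divisible by 6 → m is divisible by 3
Chain the implications: the middle term (m is divisible by 6) links the two.
Conclusion: If m is divisible by 12, then m is divisible by 3.

If m is divisible by 12, then m is divisible by 3.


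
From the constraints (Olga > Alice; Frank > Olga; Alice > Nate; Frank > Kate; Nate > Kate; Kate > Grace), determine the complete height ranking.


Constraints: Olga > Alice; Frank > Olga; Alice > Nate; Frank > Kate; Nate > Kate; Kate > Grace
Method: at each step, the next-highest is the one remaining person who never appears on the smaller side of a constraint between remaining people.
  Step 1: remaining {Nate, Frank, Alice, Olga, Kate, Grace}; on the smaller side: {Nate, Alice, Olga, Kate, Grace} → Frank is next (Frank > Olga; Frank > Kate).
  Step 2: remaining {Nate, Alice, Olga, Kate, Grace}; on the smaller side: {Nate, Alice, Kate, Grace} → Olga is next (Olga > Alice).
  Step 3: remaining {Nate, Alice, Kate, Grace}; on the smaller side: {Nate, Kate, Grace} → Alice is next (Alice > Nate).
  Step 4: remaining {Nate, Kate, Grace}; on the smaller side: {Kate, Grace} → Nate is next (Nate > Kate).
  Step 5: remaining {Kate, Grace}; on the smaller side: {Grace} → Kate is next (Kate > Grace).
  Step 6: only Grace remains → lowest.
Final ranking (highest to lowest):

Frank > Olga > Alice > Nate > Kate > Grace


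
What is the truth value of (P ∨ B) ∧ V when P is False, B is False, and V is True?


P = False, B = False, V = True
Step 1: P ∨ B = False OR False = False
Step 2: False ∧ V = False AND True = False
OR is true when at least one operand is true; AND requires both.

False


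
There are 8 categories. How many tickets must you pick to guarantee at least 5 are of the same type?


Pigeonhole: to guarantee k in one of n categories, need (k-1)×n + 1.
k = 5, n = 8
Minimum = (5-1) × 8 + 1 = 4 × 8 + 1

33


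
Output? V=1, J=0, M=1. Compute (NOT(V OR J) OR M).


V OR J = 1
NOT(1) = 0
0 OR 1 = 1

1


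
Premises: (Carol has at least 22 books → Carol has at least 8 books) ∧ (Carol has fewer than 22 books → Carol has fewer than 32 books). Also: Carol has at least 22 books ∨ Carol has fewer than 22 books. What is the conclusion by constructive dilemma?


Constructive dilemma: (P → Q) ∧ (R → S), P ∨ R ⊢ Q ∨ S
Premise 1: Carol has at least 22 books → Carol has at least 8 books
Premise 2: Carol has fewer than 22 books → Carol has fewer than 32 books
Premise 3: Carol has at least 22 books ∨ Carol has fewer than 22 books
Case 1: Assuming Carol has at least 22 books, then by Premise 1, Carol has at least 8 books.
Case 2: Assuming Carol has fewer than 22 books, then by Premise 2, Carol has fewer than 32 books.
Since one of Carol has at least 22 books or Carol has fewer than 22 books must hold, we get Carol has at least 8 books or Carol has fewer than 32 books.

Carol has at least 8 books or Carol has fewer than 32 books.


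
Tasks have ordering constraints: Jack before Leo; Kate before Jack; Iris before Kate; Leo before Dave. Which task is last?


Constraints: Jack before Leo; Kate before Jack; Iris before Kate; Leo before Dave
The last task can have nothing scheduled after it, so it must never appear on the left of a 'before'.
Tasks appearing before some other task: Jack, Kate, Iris, Leo.
The only task not in that list is Dave → it is last.

Dave


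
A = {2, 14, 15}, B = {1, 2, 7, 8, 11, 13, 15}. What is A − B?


A = {2, 14, 15}
B = {1, 2, 7, 8, 11, 13, 15}
Operation: difference A − B
In A but not B: 14

{14}


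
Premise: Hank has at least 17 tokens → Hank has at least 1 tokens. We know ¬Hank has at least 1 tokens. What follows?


Modus tollens: P → Q, ¬Q ⊢ ¬P
P: Hank has at least 17 tokens
Q: Hank has at least 1 tokens
We have P → Q and Q is false.
By modus tollens, P must be false.

It is not the case that Hank has at least 17 tokens


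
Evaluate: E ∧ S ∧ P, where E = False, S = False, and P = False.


E = False, S = False, P = False
Step 1: E ∧ S = False AND False = False
Step 2: (False) ∧ P = (False) AND False = False
AND is true only when ALL operands are true.

False


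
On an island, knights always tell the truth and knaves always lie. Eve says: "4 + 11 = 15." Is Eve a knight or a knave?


Statement: "4 + 11 = 15."
Actual: 4 + 11 = 15
Claimed: 15
Statement is TRUE → Eve tells the truth → Knight

Knight


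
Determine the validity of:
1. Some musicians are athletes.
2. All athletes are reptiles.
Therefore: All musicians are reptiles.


Premise 1: Some musicians are athletes.
Premise 2: All athletes are reptiles.
Conclusion: All musicians are reptiles.
Fallacy: illicit minor. The minor term (musicians) is distributed in the conclusion ('All musicians ...') but undistributed in its premise ('Some musicians are athletes' doesn't cover all musicians).
Only 'Some musicians are reptiles' follows, not 'All'.

Invalid


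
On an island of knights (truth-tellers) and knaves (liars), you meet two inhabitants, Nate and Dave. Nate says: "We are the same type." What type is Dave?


Nate says: "We are the same type."
Case 1: Nate is a Knight (truth-teller)
  Statement is true → they ARE the same → Dave is also a Knight
Case 2: Nate is a Knave (liar)
  Statement is false → they are NOT the same → Dave is a Knight
In both cases, Dave is a Knight.

Knight


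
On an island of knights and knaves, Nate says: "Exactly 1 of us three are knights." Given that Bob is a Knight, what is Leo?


Nate claims exactly 1 knights among Nate, Bob, Leo.
Given: Bob is a Knight.

Case 1: Nate is a Knight (tells truth)
  Then exactly 1 of the three are knights.
  Counting Nate, Bob: 2 knight(s) so far. Need -1 more → impossible.
Case 2: Nate is a Knave (lies)
  Then the count is NOT 1.
  If Leo = Knave, count = 1 = 1 → claim would be true, contradicts lie.
  If Leo = Knight, count = 2 ≠ 1 → lie confirmed ✓

Leo is a Knight.

Knight


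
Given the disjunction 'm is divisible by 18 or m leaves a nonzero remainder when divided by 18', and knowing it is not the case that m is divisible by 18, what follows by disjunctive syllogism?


Disjunctive syllogism: P ∨ Q, ¬P ⊢ Q
Disjunction: m is divisible by 18 ∨ m leaves a nonzero remainder when divided by 18
We know it is not the case that m is divisible by 18.
By disjunctive syllogism, the other disjunct must be true.

m leaves a nonzero remainder when divided by 18


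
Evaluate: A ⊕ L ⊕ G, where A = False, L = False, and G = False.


A = False, L = False, G = False
Step 1: A ⊕ L = False XOR False = False
Step 2: False ⊕ G = False XOR False = False
XOR is true when an odd number of operands are true.

False


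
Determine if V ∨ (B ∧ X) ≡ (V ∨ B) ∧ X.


Expression 1: V ∨ (B ∧ X)
Expression 2: (V ∨ B) ∧ X
Truth table (V B X | Expr1 Expr2):
  T T T |   T     T
  T T F |   T     F   ← differ
  T F T |   T     T
  T F F |   T     F   ← differ
  F T T |   T     T
  F T F |   F     F
  F F T |   F     F
  F F F |   F     F
Counterexample: V=T, B=T, X=F gives Expr1 = T but Expr2 = F, so the expressions are NOT logically equivalent.

No


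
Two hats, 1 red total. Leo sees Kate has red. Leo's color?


Total red = 1, Kate = red
Red accounted for: 1
Remaining for Leo: 0
Leo's hat is blue.

blue


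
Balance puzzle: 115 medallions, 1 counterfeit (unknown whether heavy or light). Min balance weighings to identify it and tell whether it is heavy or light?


Let n = 115. 230 possibilities (n medallions × lighter/heavier); each weighing has 3 outcomes.
Bound for k weighings: say the first weighing puts j medallions on each pan. If it tips, the 2j weighed medallions remain suspects (each with a known direction) and k-1 weighings give 3^(k-1) outcomes; 3^(k-1) is odd, so 2j ≤ 3^(k-1) - 1. If it balances, the n - 2j unweighed medallions remain with direction unknown: 2(n - 2j) ≤ 3^(k-1) - 1 by the same parity argument. Adding, n ≤ (3^(k-1) - 1) + (3^(k-1) - 1)/2 = (3^k - 3)/2, and the classical three-group strategy achieves this (3 medallions in 2 weighings, 12 in 3, 39 in 4, 120 in 5).
So we need the smallest k with (3^k - 3)/2 ≥ 115.
k = 4: (3^4 - 3)/2 = 39 < 115 ✗
k = 5: (3^5 - 3)/2 = 120 ≥ 115 ✓

5


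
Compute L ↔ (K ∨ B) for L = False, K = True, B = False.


L = False, K = True, B = False
Step 1: K ∨ B = True OR False = True
Step 2: L ↔ (True): true when both sides have same truth value.
Result: False ↔ True = False

False


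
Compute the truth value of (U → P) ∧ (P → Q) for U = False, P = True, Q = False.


U = False, P = True, Q = False
Step 1: U → P is false only when U=True and P=False. Result: True
Step 2: P → Q is false only when P=True and Q=False. Result: False
Step 3: True ∧ False = False

False


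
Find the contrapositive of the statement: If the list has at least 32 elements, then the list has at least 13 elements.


Original: If the list has at least 32 elements, then the list has at least 13 elements
Contrapositive: If ¬Q, then ¬P
Negate Q: not (the list has at least 13 elements)
Negate P: not (the list has at least 32 elements)

If not (the list has at least 13 elements), then not (the list has at least 32 elements).


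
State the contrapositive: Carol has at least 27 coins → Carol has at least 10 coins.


Original: If Carol has at least 27 coins, then Carol has at least 10 coins
Contrapositive: If ¬Q, then ¬P
Negate Q: not (Carol has at least 10 coins)
Negate P: not (Carol has at least 27 coins)

If not (Carol has at least 10 coins), then not (Carol has at least 27 coins).


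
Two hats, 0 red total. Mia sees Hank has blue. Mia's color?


Total red = 0, Hank = blue
Red accounted for: 0
Remaining for Mia: 0
Mia's hat is blue.

blue


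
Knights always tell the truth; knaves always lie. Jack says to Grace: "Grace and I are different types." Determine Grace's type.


Jack says: "Grace and I are different types."
Case 1: Jack is a Knight (truth-teller)
  Statement is true → they ARE different → Grace is a Knave
Case 2: Jack is a Knave (liar)
  Statement is false → they are NOT different → Grace is a Knave
In both cases, Grace is a Knave.

Knave


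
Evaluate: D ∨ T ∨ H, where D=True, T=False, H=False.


D = True, T = False, H = False
Expression: D ∨ T ∨ H
Step 1: D ∨ T = True OR False = True
Step 2: (True) ∨ H = True OR False = True

True


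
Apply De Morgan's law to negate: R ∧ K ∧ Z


De Morgan's law: ¬(P ∧ Q ∧ R) ≡ ¬P ∨ ¬Q ∨ ¬R
¬(R ∧ K ∧ Z) = ¬R ∨ ¬K ∨ ¬Z

¬R ∨ ¬K ∨ ¬Z


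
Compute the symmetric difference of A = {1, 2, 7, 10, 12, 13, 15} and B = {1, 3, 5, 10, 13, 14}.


A = {1, 2, 7, 10, 12, 13, 15}
B = {1, 3, 5, 10, 13, 14}
Operation: symmetric difference
In A only: [2, 7, 12, 15], in B only: [3, 5, 14]

{2, 3, 5, 7, 12, 14, 15}


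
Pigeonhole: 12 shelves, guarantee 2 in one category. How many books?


Pigeonhole: to guarantee k in one of n categories, need (k-1)×n + 1.
k = 2, n = 12
Minimum = (2-1) × 12 + 1 = 1 × 12 + 1

13


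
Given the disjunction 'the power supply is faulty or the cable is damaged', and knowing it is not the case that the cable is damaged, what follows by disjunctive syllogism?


Disjunctive syllogism: P ∨ Q, ¬P ⊢ Q
Disjunction: the power supply is faulty ∨ the cable is damaged
We know it is not the case that the cable is damaged.
By disjunctive syllogism, the other disjunct must be true.

The power supply is faulty


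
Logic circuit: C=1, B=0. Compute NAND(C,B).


C AND B = 0
NOT(0) = 1

1


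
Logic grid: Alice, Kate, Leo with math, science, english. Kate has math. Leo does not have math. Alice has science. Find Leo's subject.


From clues:
  Kate → math
  Alice → science
By elimination, Leo gets the remaining.

english


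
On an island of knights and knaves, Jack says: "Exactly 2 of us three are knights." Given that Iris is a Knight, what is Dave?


Jack claims exactly 2 knights among Jack, Iris, Dave.
Given: Iris is a Knight.

Case 1: Jack is a Knight (tells truth)
  Then exactly 2 of the three are knights.
  Counting Jack, Iris: 2 knight(s) so far. Need 0 more → Dave = Knave.
Case 2: Jack is a Knave (lies)
  Then the count is NOT 2.
  If Dave = Knight, count = 2 = 2 → claim would be true, contradicts lie.
  If Dave = Knave, count = 1 ≠ 2 → lie confirmed ✓

Dave is a Knave.

Knave


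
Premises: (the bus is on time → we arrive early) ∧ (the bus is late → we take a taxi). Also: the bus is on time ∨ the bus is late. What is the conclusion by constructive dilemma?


Constructive dilemma: (P → Q) ∧ (R → S), P ∨ R ⊢ Q ∨ S
Premise 1: the bus is on time → we arrive early
Premise 2: the bus is late → we take a taxi
Premise 3: the bus is on time ∨ the bus is late
Case 1: Assuming the bus is on time, then by Premise 1, we arrive early.
Case 2: Assuming the bus is late, then by Premise 2, we take a taxi.
Since one of the bus is on time or the bus is late must hold, we get we arrive early or we take a taxi.

We arrive early or we take a taxi.
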